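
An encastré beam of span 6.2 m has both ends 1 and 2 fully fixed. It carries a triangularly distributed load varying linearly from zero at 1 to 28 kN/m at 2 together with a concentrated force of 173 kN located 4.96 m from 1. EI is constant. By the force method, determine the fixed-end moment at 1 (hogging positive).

Release both end moments; the primary structure is a simply-supported span 12 with redundants M_1 and M_2.
End rotations of the released simple span under the applied load (×1/EI):
  at 1: triangular load, peak 28: 7w₀L³/(360EI) = 129.8/EI
  at 2: triangular load, peak 28: w₀L³/(45EI) = 148.3/EI
  at 1: point load 173 at a = 4.96: Pab(L + b)/(6LEI) = 212.8/EI
  at 2: point load 173 at a = 4.96: Pab(L + a)/(6LEI) = 319.2/EI
  θ_10 = 342.6/EI,  θ_20 = 467.5/EI
Flexibility coefficients: a unit moment at one end gives L/(3EI) there and L/(6EI) at the far end, so f₁₁ = f₂₂ = 2.067/EI and f₁₂ = f₂₁ = 1.033/EI.
Compatibility — zero rotation at each built-in end:
  2.067 M_1 + 1.033 M_2 = 342.6
  1.033 M_1 + 2.067 M_2 = 467.5
Solving the pair gives M_1 = 70.2 kN·m and M_2 = 191.1 kN·m (hogging).

M_1 = 70.2 kN·m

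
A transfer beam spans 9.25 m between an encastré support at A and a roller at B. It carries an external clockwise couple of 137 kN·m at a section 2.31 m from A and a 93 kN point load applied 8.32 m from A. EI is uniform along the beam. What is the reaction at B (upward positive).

Take the reaction at B as the redundant and release it; the primary structure is a cantilever fixed at A.
Downward deflection at the released point B due to the loads:
  clockwise couple 137 at a = 2.31: M₀a(2L − a)/(2EI) = 2562/EI
  point load 93 at a = 8.32: Pa²(3L − a)/(6EI) = 20847/EI
  δ_0 = 23409/EI
Tip deflection under a unit load at B: L³/(3EI) = 263.8/EI.
Compatibility at B: δ_0 − R_B·δ_{BB} = 0, so R_B = 23409/263.8 = 88.73 kN.

R_B = 88.73 kN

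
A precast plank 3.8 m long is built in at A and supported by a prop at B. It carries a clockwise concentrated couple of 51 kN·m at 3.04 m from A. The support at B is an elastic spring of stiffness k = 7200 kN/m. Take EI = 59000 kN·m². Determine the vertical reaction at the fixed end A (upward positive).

R_A = -13.35 kN

Choose R_B as the redundant. The primary structure is the cantilever fixed at A.
Deflection at B on the released cantilever, summing each load's contribution:
  clockwise couple 51 at a = 3.04: M₀a(2L − a)/(2EI) = 353.5/EI
Tip deflection under a unit load at B: L³/(3EI) = 18.29/EI.
With EI = 59000 kN·m²: δ_0 = 0.005991 m and δ_{BB} = 0.00031 m/kN.
Compatibility — the spring shortens by R_B/k under the reaction it provides: δ_0 − R_B·δ_{BB} = R_B/k. With 1/k = 0.000139 m/kN, R_B = δ_0 / (δ_{BB} + 1/k) = 0.005991 / (0.00031 + 0.000139) = 13.35 kN.
Vertical equilibrium: R_A = ΣP − R_B = 0 − 13.35 = -13.35 kN.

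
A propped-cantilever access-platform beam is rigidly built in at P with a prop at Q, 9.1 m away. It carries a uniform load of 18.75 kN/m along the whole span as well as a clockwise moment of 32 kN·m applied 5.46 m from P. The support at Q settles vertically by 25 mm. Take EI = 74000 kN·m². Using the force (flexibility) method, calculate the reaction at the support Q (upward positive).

R_Q = 61.05 kN

Remove the prop at Q; the released (primary) structure is a cantilever built in at P.
Free-end deflection of the primary structure under the applied loading (downward +):
  UDL 18.75: wL⁴/(8EI) = 16072/EI
  clockwise couple 32 at a = 5.46: M₀a(2L − a)/(2EI) = 1113/EI
  δ_0 = 17185/EI
Flexibility coefficient — unit upward force at Q: δ_{QQ} = L³/(3EI) = 251.2/EI.
With EI = 74000 kN·m²: δ_0 = 0.23223 m and δ_{QQ} = 0.003394 m/kN.
Compatibility — the beam at Q must follow the support down by 0.025 m: δ_0 − R_Q·δ_{QQ} = 0.025, so R_Q = (0.23223 − 0.025)/0.003394 = 61.05 kN.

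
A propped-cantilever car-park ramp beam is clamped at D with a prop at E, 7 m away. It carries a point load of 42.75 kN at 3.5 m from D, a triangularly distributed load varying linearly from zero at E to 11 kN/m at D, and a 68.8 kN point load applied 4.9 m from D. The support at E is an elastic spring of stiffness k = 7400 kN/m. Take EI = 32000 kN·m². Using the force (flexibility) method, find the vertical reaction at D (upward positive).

R_D = 92.4 kN

Take the reaction at E as the redundant and release it; the primary structure is a cantilever fixed at D.
Downward deflection at the released point E due to the loads:
  point load 42.75 at a = 3.5: Pa²(3L − a)/(6EI) = 1527/EI
  triangular load, peak 11 at the fixed end: w₀L⁴/(30EI) = 880.4/EI
  point load 68.8 at a = 4.9: Pa²(3L − a)/(6EI) = 4433/EI
  δ_0 = 6840/EI
Flexibility coefficient — unit upward force at E: δ_{EE} = L³/(3EI) = 114.3/EI.
With EI = 32000 kN·m²: δ_0 = 0.21376 m and δ_{EE} = 0.003573 m/kN.
Compatibility — the spring shortens by R_E/k under the reaction it provides: δ_0 − R_E·δ_{EE} = R_E/k. With 1/k = 0.000135 m/kN, R_E = δ_0 / (δ_{EE} + 1/k) = 0.21376 / (0.003573 + 0.000135) = 57.65 kN.
Vertical equilibrium: R_D = ΣP − R_E = 150.1 − 57.65 = 92.4 kN.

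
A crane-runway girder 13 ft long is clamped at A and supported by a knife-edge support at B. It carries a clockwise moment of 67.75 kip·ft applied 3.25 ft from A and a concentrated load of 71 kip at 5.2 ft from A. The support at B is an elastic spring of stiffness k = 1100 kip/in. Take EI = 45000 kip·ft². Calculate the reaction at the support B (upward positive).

Choose R_B as the redundant. The primary structure is the cantilever fixed at A.
Primary-structure tip deflection at B by superposition:
  clockwise couple 67.75 at a = 3.25: M₀a(2L − a)/(2EI) = 2505/EI
  point load 71 at a = 5.2: Pa²(3L − a)/(6EI) = 10815/EI
  δ_0 = 13320/EI
Tip deflection under a unit load at B: L³/(3EI) = 732.3/EI.
With EI = 45000 kip·ft²: δ_0 = 0.29599 ft and δ_{BB} = 0.016274 ft/kip.
Compatibility — the spring shortens by R_B/k under the reaction it provides: δ_0 − R_B·δ_{BB} = R_B/k. With 1/k = 1/(1100×12) ft/kip = 0.000076 ft/kip, R_B = δ_0 / (δ_{BB} + 1/k) = 0.29599 / (0.016274 + 0.000076) = 18.1 kip.

R_B = 18.1 kip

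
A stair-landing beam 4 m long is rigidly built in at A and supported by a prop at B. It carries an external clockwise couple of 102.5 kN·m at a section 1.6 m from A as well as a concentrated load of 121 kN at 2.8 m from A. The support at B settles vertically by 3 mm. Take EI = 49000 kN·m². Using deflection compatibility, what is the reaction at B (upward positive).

Remove the prop at B; the released (primary) structure is a cantilever built in at A.
Downward deflection at the released point B due to the loads:
  clockwise couple 102.5 at a = 1.6: M₀a(2L − a)/(2EI) = 524.8/EI
  point load 121 at a = 2.8: Pa²(3L − a)/(6EI) = 1455/EI
  δ_0 = 1979/EI
Flexibility coefficient — unit upward force at B: δ_{BB} = L³/(3EI) = 21.33/EI.
With EI = 49000 kN·m²: δ_0 = 0.040396 m and δ_{BB} = 0.000435 m/kN.
Compatibility — the beam at B must follow the support down by 0.003 m: δ_0 − R_B·δ_{BB} = 0.003, so R_B = (0.040396 − 0.003)/0.000435 = 85.89 kN.

R_B = 85.89 kN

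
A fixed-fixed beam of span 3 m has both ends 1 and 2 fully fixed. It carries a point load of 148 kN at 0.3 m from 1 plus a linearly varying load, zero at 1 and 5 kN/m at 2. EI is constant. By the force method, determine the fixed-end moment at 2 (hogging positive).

Take the two fixed-end moments M_1, M_2 as redundants; the released structure is the simple span 12.
On the primary (simply-supported) span, the end slopes from the loading are:
  at 1: point load 148 at a = 0.3: Pab(L + b)/(6LEI) = 37.96/EI
  at 2: point load 148 at a = 0.3: Pab(L + a)/(6LEI) = 21.98/EI
  at 1: triangular load, peak 5: 7w₀L³/(360EI) = 2.625/EI
  at 2: triangular load, peak 5: w₀L³/(45EI) = 3/EI
  θ_10 = 40.59/EI,  θ_20 = 24.98/EI
Flexibility coefficients: a unit moment at one end gives L/(3EI) there and L/(6EI) at the far end, so f₁₁ = f₂₂ = 1/EI and f₁₂ = f₂₁ = 0.5/EI.
Compatibility — zero rotation at each built-in end:
  1 M_1 + 0.5 M_2 = 40.59
  0.5 M_1 + 1 M_2 = 24.98
Solving the pair gives M_1 = 37.46 kN·m and M_2 = 6.246 kN·m (hogging).

M_2 = 6.246 kN·m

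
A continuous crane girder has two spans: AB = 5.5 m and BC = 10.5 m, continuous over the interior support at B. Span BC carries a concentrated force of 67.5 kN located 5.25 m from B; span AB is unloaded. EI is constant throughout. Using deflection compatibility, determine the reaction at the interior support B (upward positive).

Insert a hinge at B; M_B is the redundant, and each span becomes simply supported.
Discontinuity in slope at B on the released structure — sum the simple-span end rotations:
  span BC: point load 67.5 at a = 5.25: Pab(L + b)/(6LEI) = 465.1/EI
  relative rotation θ_0 = (0 + 465.1)/EI = 465.1/EI
A unit hogging moment at B produces rotation L₁/(3EI) + L₂/(3EI) = 5.333/EI.
Compatibility: M_B·(L₁+L₂)/(3EI) = θ_0, giving M_B = 87.21 kN·m (hogging).
Span AB, ΣM about A with M_B applied at B: R_B^{AB}·5.5 = 0 + 87.21, so R_B^{AB} = 15.86 kN and R_A = 0 − 15.86 = -15.86 kN.
Span BC, ΣM about C: R_B^{BC}·10.5 = 354.4 + 87.21, so R_B^{BC} = 42.06 kN and R_C = 67.5 − 42.06 = 25.44 kN.
R_B = 15.86 + 42.06 = 57.91 kN.

R_B = 57.91 kN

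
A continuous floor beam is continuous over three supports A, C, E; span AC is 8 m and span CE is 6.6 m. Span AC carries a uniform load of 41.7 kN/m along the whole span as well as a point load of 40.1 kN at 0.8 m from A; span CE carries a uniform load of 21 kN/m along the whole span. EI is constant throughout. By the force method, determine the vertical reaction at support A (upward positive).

R_A = 172.5 kN

Take M_C as the redundant. Released structure: two simple spans AC and CE with a hinge at C.
Discontinuity in slope at C on the released structure — sum the simple-span end rotations:
  span AC: UDL 41.7: wL³/(24EI) = 889.6/EI
  span AC: point load 40.1 at a = 0.8: Pab(L + a)/(6LEI) = 42.35/EI
  span CE: UDL 21: wL³/(24EI) = 251.6/EI
  relative rotation θ_0 = (931.9 + 251.6)/EI = 1184/EI
A unit hogging moment at C produces rotation L₁/(3EI) + L₂/(3EI) = 4.867/EI.
Slope continuity at C: θ_0 = M_C·4.867/EI, so M_C = 1184/4.867 = 243.2 kN·m (hogging).
Span AC, ΣM about A with M_C applied at C: R_C^{AC}·8 = 1366 + 243.2, so R_C^{AC} = 201.2 kN and R_A = 373.7 − 201.2 = 172.5 kN.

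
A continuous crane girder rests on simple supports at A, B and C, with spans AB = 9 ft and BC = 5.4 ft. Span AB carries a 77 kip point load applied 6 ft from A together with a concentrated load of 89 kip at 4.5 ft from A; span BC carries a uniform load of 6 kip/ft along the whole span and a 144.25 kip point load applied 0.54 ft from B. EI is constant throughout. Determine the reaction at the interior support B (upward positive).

Release continuity at B by inserting a hinge; the redundant is the internal moment M_B. The primary structure is two simply-supported spans AB and BC.
End slopes at the hinge B, treating each span as simply supported:
  span AB: point load 77 at a = 6: Pab(L + a)/(6LEI) = 385/EI
  span AB: point load 89 at a = 4.5: Pab(L + a)/(6LEI) = 450.6/EI
  span BC: UDL 6: wL³/(24EI) = 39.37/EI
  span BC: point load 144.25 at a = 0.54: Pab(L + b)/(6LEI) = 119.9/EI
  relative rotation θ_0 = (835.6 + 159.2)/EI = 994.8/EI
A unit hogging moment at B produces rotation L₁/(3EI) + L₂/(3EI) = 4.8/EI.
Compatibility: M_B·(L₁+L₂)/(3EI) = θ_0, giving M_B = 207.3 kip·ft (hogging).
Span AB, ΣM about A with M_B applied at B: R_B^{AB}·9 = 862.5 + 207.3, so R_B^{AB} = 118.9 kip and R_A = 166 − 118.9 = 47.14 kip.
Span BC, ΣM about C: R_B^{BC}·5.4 = 788.5 + 207.3, so R_B^{BC} = 184.4 kip and R_C = 176.7 − 184.4 = -7.755 kip.
R_B = 118.9 + 184.4 = 303.3 kip.

R_B = 303.3 kip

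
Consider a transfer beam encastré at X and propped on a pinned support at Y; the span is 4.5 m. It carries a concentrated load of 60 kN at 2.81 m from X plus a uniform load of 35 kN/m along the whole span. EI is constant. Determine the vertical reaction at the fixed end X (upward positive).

R_X = 130.6 kN

Remove the prop at Y; the released (primary) structure is a cantilever built in at X.
Deflection at Y on the released cantilever, summing each load's contribution:
  point load 60 at a = 2.81: Pa²(3L − a)/(6EI) = 844.1/EI
  UDL 35: wL⁴/(8EI) = 1794/EI
  δ_0 = 2638/EI
Flexibility coefficient — unit upward force at Y: δ_{YY} = L³/(3EI) = 30.38/EI.
The prop prevents deflection at Y: R_Y = δ_0/δ_{YY} = 2638/30.38 = 86.85 kN.
Vertical equilibrium: R_X = ΣP − R_Y = 217.5 − 86.85 = 130.6 kN.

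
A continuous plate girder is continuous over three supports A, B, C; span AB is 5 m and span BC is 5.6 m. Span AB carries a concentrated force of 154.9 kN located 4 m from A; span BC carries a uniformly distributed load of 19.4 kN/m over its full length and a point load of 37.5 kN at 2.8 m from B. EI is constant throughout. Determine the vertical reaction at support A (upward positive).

R_A = 8.263 kN

Release continuity at B by inserting a hinge; the redundant is the internal moment M_B. The primary structure is two simply-supported spans AB and BC.
Discontinuity in slope at B on the released structure — sum the simple-span end rotations:
  span AB: point load 154.9 at a = 4: Pab(L + a)/(6LEI) = 185.9/EI
  span BC: UDL 19.4: wL³/(24EI) = 142/EI
  span BC: point load 37.5 at a = 2.8: Pab(L + b)/(6LEI) = 73.5/EI
  relative rotation θ_0 = (185.9 + 215.5)/EI = 401.3/EI
A unit hogging moment at B produces rotation L₁/(3EI) + L₂/(3EI) = 3.533/EI.
Slope continuity at B: θ_0 = M_B·3.533/EI, so M_B = 401.3/3.533 = 113.6 kN·m (hogging).
Span AB, ΣM about A with M_B applied at B: R_B^{AB}·5 = 619.6 + 113.6, so R_B^{AB} = 146.6 kN and R_A = 154.9 − 146.6 = 8.263 kN.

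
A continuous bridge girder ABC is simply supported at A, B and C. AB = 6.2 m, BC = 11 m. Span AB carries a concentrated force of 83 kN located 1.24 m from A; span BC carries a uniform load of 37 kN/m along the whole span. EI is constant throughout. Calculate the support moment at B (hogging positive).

M_B = 375.7 kN·m

Release continuity at B by inserting a hinge; the redundant is the internal moment M_B. The primary structure is two simply-supported spans AB and BC.
Discontinuity in slope at B on the released structure — sum the simple-span end rotations:
  span AB: point load 83 at a = 1.24: Pab(L + a)/(6LEI) = 102.1/EI
  span BC: UDL 37: wL³/(24EI) = 2052/EI
  relative rotation θ_0 = (102.1 + 2052)/EI = 2154/EI
A unit hogging moment at B produces rotation L₁/(3EI) + L₂/(3EI) = 5.733/EI.
Slope continuity at B: θ_0 = M_B·5.733/EI, so M_B = 2154/5.733 = 375.7 kN·m (hogging).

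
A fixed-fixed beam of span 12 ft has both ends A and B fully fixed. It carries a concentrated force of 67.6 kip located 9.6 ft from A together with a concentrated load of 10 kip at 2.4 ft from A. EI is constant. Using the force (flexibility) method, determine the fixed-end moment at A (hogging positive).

M_A = 41.32 kip·ft

Release both end moments; the primary structure is a simply-supported span AB with redundants M_A and M_B.
End rotations of the released simple span under the applied load (×1/EI):
  at A: point load 67.6 at a = 9.6: Pab(L + b)/(6LEI) = 311.5/EI
  at B: point load 67.6 at a = 9.6: Pab(L + a)/(6LEI) = 467.3/EI
  at A: point load 10 at a = 2.4: Pab(L + b)/(6LEI) = 69.12/EI
  at B: point load 10 at a = 2.4: Pab(L + a)/(6LEI) = 46.08/EI
  θ_A0 = 380.6/EI,  θ_B0 = 513.3/EI
Flexibility coefficients: a unit moment at one end gives L/(3EI) there and L/(6EI) at the far end, so f₁₁ = f₂₂ = 4/EI and f₁₂ = f₂₁ = 2/EI.
Compatibility — zero rotation at each built-in end:
  4 M_A + 2 M_B = 380.6
  2 M_A + 4 M_B = 513.3
Solving the pair gives M_A = 41.32 kip·ft and M_B = 107.7 kip·ft (hogging).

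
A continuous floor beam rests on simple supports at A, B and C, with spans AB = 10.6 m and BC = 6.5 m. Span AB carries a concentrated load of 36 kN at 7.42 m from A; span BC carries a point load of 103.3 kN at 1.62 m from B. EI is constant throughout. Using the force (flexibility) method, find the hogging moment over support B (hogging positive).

Insert a hinge at B; M_B is the redundant, and each span becomes simply supported.
End slopes at the hinge B, treating each span as simply supported:
  span AB: point load 36 at a = 7.42: Pab(L + a)/(6LEI) = 240.7/EI
  span BC: point load 103.3 at a = 1.62: Pab(L + b)/(6LEI) = 238.3/EI
  relative rotation θ_0 = (240.7 + 238.3)/EI = 479/EI
A unit hogging moment at B produces rotation L₁/(3EI) + L₂/(3EI) = 5.7/EI.
Slope continuity at B: θ_0 = M_B·5.7/EI, so M_B = 479/5.7 = 84.03 kN·m (hogging).

M_B = 84.03 kN·m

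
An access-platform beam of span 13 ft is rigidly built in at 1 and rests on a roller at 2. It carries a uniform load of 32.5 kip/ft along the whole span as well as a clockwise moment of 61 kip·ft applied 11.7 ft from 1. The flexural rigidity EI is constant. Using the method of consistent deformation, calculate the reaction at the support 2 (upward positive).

R_2 = 165.4 kip

Release the roller at 2. Primary structure: cantilever fixed at 1.
Free-end deflection of the primary structure under the applied loading (downward +):
  UDL 32.5: wL⁴/(8EI) = 116029/EI
  clockwise couple 61 at a = 11.7: M₀a(2L − a)/(2EI) = 5103/EI
  δ_0 = 121132/EI
Tip deflection under a unit load at 2: L³/(3EI) = 732.3/EI.
The prop prevents deflection at 2: R_2 = δ_0/δ_{22} = 121132/732.3 = 165.4 kip.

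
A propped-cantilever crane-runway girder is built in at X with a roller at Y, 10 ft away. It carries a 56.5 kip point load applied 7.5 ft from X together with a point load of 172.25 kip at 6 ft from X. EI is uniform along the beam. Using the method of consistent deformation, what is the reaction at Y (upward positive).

Remove the prop at Y; the released (primary) structure is a cantilever built in at X.
Deflection at Y on the released cantilever, summing each load's contribution:
  point load 56.5 at a = 7.5: Pa²(3L − a)/(6EI) = 11918/EI
  point load 172.25 at a = 6: Pa²(3L − a)/(6EI) = 24804/EI
  δ_0 = 36722/EI
Tip deflection under a unit load at Y: L³/(3EI) = 333.3/EI.
Compatibility at Y: δ_0 − R_Y·δ_{YY} = 0, so R_Y = 36722/333.3 = 110.2 kip.

R_Y = 110.2 kip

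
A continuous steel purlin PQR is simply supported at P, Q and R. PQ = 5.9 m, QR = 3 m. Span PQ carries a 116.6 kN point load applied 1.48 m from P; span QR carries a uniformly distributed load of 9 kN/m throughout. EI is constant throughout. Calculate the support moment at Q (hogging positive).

M_Q = 57.01 kN·m

Release continuity at Q by inserting a hinge; the redundant is the internal moment M_Q. The primary structure is two simply-supported spans PQ and QR.
End slopes at the hinge Q, treating each span as simply supported:
  span PQ: point load 116.6 at a = 1.48: Pab(L + a)/(6LEI) = 159/EI
  span QR: UDL 9: wL³/(24EI) = 10.12/EI
  relative rotation θ_0 = (159 + 10.12)/EI = 169.1/EI
A unit hogging moment at Q produces rotation L₁/(3EI) + L₂/(3EI) = 2.967/EI.
Slope continuity at Q: θ_0 = M_Q·2.967/EI, so M_Q = 169.1/2.967 = 57.01 kN·m (hogging).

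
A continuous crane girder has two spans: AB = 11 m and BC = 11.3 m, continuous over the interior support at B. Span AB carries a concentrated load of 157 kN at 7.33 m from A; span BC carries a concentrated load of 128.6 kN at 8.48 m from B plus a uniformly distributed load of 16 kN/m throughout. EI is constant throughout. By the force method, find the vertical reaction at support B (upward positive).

R_B = 294.1 kN

Insert a hinge at B; M_B is the redundant, and each span becomes simply supported.
End slopes at the hinge B, treating each span as simply supported:
  span AB: point load 157 at a = 7.33: Pab(L + a)/(6LEI) = 1173/EI
  span BC: point load 128.6 at a = 8.48: Pab(L + b)/(6LEI) = 640.5/EI
  span BC: UDL 16: wL³/(24EI) = 961.9/EI
  relative rotation θ_0 = (1173 + 1602)/EI = 2775/EI
A unit hogging moment at B produces rotation L₁/(3EI) + L₂/(3EI) = 7.433/EI.
Compatibility: M_B·(L₁+L₂)/(3EI) = θ_0, giving M_B = 373.4 kN·m (hogging).
Span AB, ΣM about A with M_B applied at B: R_B^{AB}·11 = 1151 + 373.4, so R_B^{AB} = 138.6 kN and R_A = 157 − 138.6 = 18.44 kN.
Span BC, ΣM about C: R_B^{BC}·11.3 = 1384 + 373.4, so R_B^{BC} = 155.5 kN and R_C = 309.4 − 155.5 = 153.9 kN.
R_B = 138.6 + 155.5 = 294.1 kN.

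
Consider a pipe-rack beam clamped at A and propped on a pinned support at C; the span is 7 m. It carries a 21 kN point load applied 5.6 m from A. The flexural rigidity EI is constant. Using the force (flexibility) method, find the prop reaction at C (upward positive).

R_C = 14.78 kN

Choose R_C as the redundant. The primary structure is the cantilever fixed at A.
Free-end deflection of the primary structure under the applied loading (downward +):
  point load 21 at a = 5.6: Pa²(3L − a)/(6EI) = 1690/EI
Flexibility coefficient — unit upward force at C: δ_{CC} = L³/(3EI) = 114.3/EI.
The prop prevents deflection at C: R_C = δ_0/δ_{CC} = 1690/114.3 = 14.78 kN.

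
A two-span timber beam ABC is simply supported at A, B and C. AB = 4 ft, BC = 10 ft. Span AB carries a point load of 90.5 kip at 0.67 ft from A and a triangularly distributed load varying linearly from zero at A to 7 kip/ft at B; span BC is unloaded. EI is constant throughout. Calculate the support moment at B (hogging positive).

M_B = 10.55 kip·ft

Release continuity at B by inserting a hinge; the redundant is the internal moment M_B. The primary structure is two simply-supported spans AB and BC.
End slopes at the hinge B, treating each span as simply supported:
  span AB: point load 90.5 at a = 0.67: Pab(L + a)/(6LEI) = 39.29/EI
  span AB: triangular load, peak 7: w₀L³/(45EI) = 9.956/EI
  relative rotation θ_0 = (49.24 + 0)/EI = 49.24/EI
A unit hogging moment at B produces rotation L₁/(3EI) + L₂/(3EI) = 4.667/EI.
Slope continuity at B: θ_0 = M_B·4.667/EI, so M_B = 49.24/4.667 = 10.55 kip·ft (hogging).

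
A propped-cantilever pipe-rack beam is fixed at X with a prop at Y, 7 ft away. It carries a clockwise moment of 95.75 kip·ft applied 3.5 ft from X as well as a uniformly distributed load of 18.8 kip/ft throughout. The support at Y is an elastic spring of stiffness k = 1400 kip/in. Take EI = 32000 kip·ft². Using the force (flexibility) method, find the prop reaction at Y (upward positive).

R_Y = 63.68 kip

Release the roller at Y. Primary structure: cantilever fixed at X.
Primary-structure tip deflection at Y by superposition:
  clockwise couple 95.75 at a = 3.5: M₀a(2L − a)/(2EI) = 1759/EI
  UDL 18.8: wL⁴/(8EI) = 5642/EI
  δ_0 = 7402/EI
Tip deflection under a unit load at Y: L³/(3EI) = 114.3/EI.
With EI = 32000 kip·ft²: δ_0 = 0.2313 ft and δ_{YY} = 0.003573 ft/kip.
Compatibility — the spring shortens by R_Y/k under the reaction it provides: δ_0 − R_Y·δ_{YY} = R_Y/k. With 1/k = 1/(1400×12) ft/kip = 0.00006 ft/kip, R_Y = δ_0 / (δ_{YY} + 1/k) = 0.2313 / (0.003573 + 0.00006) = 63.68 kip.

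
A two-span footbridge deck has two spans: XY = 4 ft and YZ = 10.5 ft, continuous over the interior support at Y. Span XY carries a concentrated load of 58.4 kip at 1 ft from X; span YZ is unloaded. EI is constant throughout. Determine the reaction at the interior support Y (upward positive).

Release continuity at Y by inserting a hinge; the redundant is the internal moment M_Y. The primary structure is two simply-supported spans XY and YZ.
Discontinuity in slope at Y on the released structure — sum the simple-span end rotations:
  span XY: point load 58.4 at a = 1: Pab(L + a)/(6LEI) = 36.5/EI
  relative rotation θ_0 = (36.5 + 0)/EI = 36.5/EI
A unit hogging moment at Y produces rotation L₁/(3EI) + L₂/(3EI) = 4.833/EI.
Slope continuity at Y: θ_0 = M_Y·4.833/EI, so M_Y = 36.5/4.833 = 7.552 kip·ft (hogging).
Span XY, ΣM about X with M_Y applied at Y: R_Y^{XY}·4 = 58.4 + 7.552, so R_Y^{XY} = 16.49 kip and R_X = 58.4 − 16.49 = 41.91 kip.
Span YZ, ΣM about Z: R_Y^{YZ}·10.5 = 0 + 7.552, so R_Y^{YZ} = 0.7192 kip and R_Z = 0 − 0.7192 = -0.7192 kip.
R_Y = 16.49 + 0.7192 = 17.21 kip.

R_Y = 17.21 kip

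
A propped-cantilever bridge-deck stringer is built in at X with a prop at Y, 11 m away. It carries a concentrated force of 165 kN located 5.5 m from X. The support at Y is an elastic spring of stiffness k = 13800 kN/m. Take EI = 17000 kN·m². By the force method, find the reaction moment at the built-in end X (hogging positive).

M_X = 341.9 kN·m

Release the roller at Y. Primary structure: cantilever fixed at X.
Downward deflection at the released point Y due to the loads:
  point load 165 at a = 5.5: Pa²(3L − a)/(6EI) = 22877/EI
Flexibility coefficient — unit upward force at Y: δ_{YY} = L³/(3EI) = 443.7/EI.
With EI = 17000 kN·m²: δ_0 = 1.3457 m and δ_{YY} = 0.026098 m/kN.
Compatibility — the spring shortens by R_Y/k under the reaction it provides: δ_0 − R_Y·δ_{YY} = R_Y/k. With 1/k = 0.000072 m/kN, R_Y = δ_0 / (δ_{YY} + 1/k) = 1.3457 / (0.026098 + 0.000072) = 51.42 kN.
Moment equilibrium about X: M_X = Σ(load moments about X) − R_Y·L = 907.5 − 51.42×11 = 341.9 kN·m.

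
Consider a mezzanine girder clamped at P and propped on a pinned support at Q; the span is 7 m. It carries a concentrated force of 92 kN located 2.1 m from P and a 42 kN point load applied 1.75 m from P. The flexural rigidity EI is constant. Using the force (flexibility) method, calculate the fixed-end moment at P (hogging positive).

M_P = 163.2 kN·m

Take the reaction at Q as the redundant and release it; the primary structure is a cantilever fixed at P.
Downward deflection at the released point Q due to the loads:
  point load 92 at a = 2.1: Pa²(3L − a)/(6EI) = 1278/EI
  point load 42 at a = 1.75: Pa²(3L − a)/(6EI) = 412.7/EI
  δ_0 = 1691/EI
Tip deflection under a unit load at Q: L³/(3EI) = 114.3/EI.
The prop prevents deflection at Q: R_Q = δ_0/δ_{QQ} = 1691/114.3 = 14.79 kN.
Moment equilibrium about P: M_P = Σ(load moments about P) − R_Q·L = 266.7 − 14.79×7 = 163.2 kN·m.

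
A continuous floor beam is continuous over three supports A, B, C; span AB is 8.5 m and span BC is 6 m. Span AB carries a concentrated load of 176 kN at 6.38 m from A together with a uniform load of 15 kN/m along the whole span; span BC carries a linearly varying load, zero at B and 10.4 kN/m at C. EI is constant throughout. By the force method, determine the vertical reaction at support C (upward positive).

Take M_B as the redundant. Released structure: two simple spans AB and BC with a hinge at B.
Rotations at B on the released spans (each span's end-slope, ×1/EI):
  span AB: point load 176 at a = 6.38: Pab(L + a)/(6LEI) = 694.5/EI
  span AB: UDL 15: wL³/(24EI) = 383.8/EI
  span BC: triangular load, peak 10.4: 7w₀L³/(360EI) = 43.68/EI
  relative rotation θ_0 = (1078 + 43.68)/EI = 1122/EI
A unit hogging moment at B produces rotation L₁/(3EI) + L₂/(3EI) = 4.833/EI.
Compatibility: M_B·(L₁+L₂)/(3EI) = θ_0, giving M_B = 232.1 kN·m (hogging).
Span BC, ΣM about C: R_B^{BC}·6 = 62.4 + 232.1, so R_B^{BC} = 49.09 kN and R_C = 31.2 − 49.09 = -17.89 kN.

R_C = -17.89 kN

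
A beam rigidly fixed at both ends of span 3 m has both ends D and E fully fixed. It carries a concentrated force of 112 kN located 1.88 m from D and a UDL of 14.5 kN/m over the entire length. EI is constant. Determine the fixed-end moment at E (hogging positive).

Release both end moments; the primary structure is a simply-supported span DE with redundants M_D and M_E.
Simple-span end rotations at D and E under the given loads:
  at D: point load 112 at a = 1.88: Pab(L + b)/(6LEI) = 53.98/EI
  at E: point load 112 at a = 1.88: Pab(L + a)/(6LEI) = 63.94/EI
  at D: UDL 14.5: wL³/(24EI) = 16.31/EI
  at E: UDL 14.5: wL³/(24EI) = 16.31/EI
  θ_D0 = 70.29/EI,  θ_E0 = 80.25/EI
Flexibility coefficients: a unit moment at one end gives L/(3EI) there and L/(6EI) at the far end, so f₁₁ = f₂₂ = 1/EI and f₁₂ = f₂₁ = 0.5/EI.
Compatibility — zero rotation at each built-in end:
  1 M_D + 0.5 M_E = 70.29
  0.5 M_D + 1 M_E = 80.25
Solving the pair gives M_D = 40.22 kN·m and M_E = 60.14 kN·m (hogging).

M_E = 60.14 kN·m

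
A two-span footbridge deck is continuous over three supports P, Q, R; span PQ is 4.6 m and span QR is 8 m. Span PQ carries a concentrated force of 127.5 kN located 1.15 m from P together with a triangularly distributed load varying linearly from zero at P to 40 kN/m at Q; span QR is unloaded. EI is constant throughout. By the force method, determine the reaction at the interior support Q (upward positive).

Insert a hinge at Q; M_Q is the redundant, and each span becomes simply supported.
End slopes at the hinge Q, treating each span as simply supported:
  span PQ: point load 127.5 at a = 1.15: Pab(L + a)/(6LEI) = 105.4/EI
  span PQ: triangular load, peak 40: w₀L³/(45EI) = 86.52/EI
  relative rotation θ_0 = (191.9 + 0)/EI = 191.9/EI
A unit hogging moment at Q produces rotation L₁/(3EI) + L₂/(3EI) = 4.2/EI.
Compatibility: M_Q·(L₁+L₂)/(3EI) = θ_0, giving M_Q = 45.69 kN·m (hogging).
Span PQ, ΣM about P with M_Q applied at Q: R_Q^{PQ}·4.6 = 428.8 + 45.69, so R_Q^{PQ} = 103.1 kN and R_P = 219.5 − 103.1 = 116.4 kN.
Span QR, ΣM about R: R_Q^{QR}·8 = 0 + 45.69, so R_Q^{QR} = 5.712 kN and R_R = 0 − 5.712 = -5.712 kN.
R_Q = 103.1 + 5.712 = 108.9 kN.

R_Q = 108.9 kN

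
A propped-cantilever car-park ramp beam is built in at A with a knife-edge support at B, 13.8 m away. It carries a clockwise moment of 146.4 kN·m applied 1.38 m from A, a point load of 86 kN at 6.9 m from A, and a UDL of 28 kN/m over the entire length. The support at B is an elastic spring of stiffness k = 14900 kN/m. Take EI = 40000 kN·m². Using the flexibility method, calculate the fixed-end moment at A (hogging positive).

M_A = 1001 kN·m

Release the roller at B. Primary structure: cantilever fixed at A.
Free-end deflection of the primary structure under the applied loading (downward +):
  clockwise couple 146.4 at a = 1.38: M₀a(2L − a)/(2EI) = 2649/EI
  point load 86 at a = 6.9: Pa²(3L − a)/(6EI) = 23543/EI
  UDL 28: wL⁴/(8EI) = 126936/EI
  δ_0 = 153128/EI
Tip deflection under a unit load at B: L³/(3EI) = 876/EI.
With EI = 40000 kN·m²: δ_0 = 3.8282 m and δ_{BB} = 0.021901 m/kN.
Compatibility — the spring shortens by R_B/k under the reaction it provides: δ_0 − R_B·δ_{BB} = R_B/k. With 1/k = 0.000067 m/kN, R_B = δ_0 / (δ_{BB} + 1/k) = 3.8282 / (0.021901 + 0.000067) = 174.3 kN.
Moment equilibrium about A: M_A = Σ(load moments about A) − R_B·L = 3406 − 174.3×13.8 = 1001 kN·m.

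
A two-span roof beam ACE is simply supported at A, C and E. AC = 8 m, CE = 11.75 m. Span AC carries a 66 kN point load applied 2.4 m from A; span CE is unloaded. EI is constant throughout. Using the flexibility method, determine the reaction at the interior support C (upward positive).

R_C = 25.93 kN

Release continuity at C by inserting a hinge; the redundant is the internal moment M_C. The primary structure is two simply-supported spans AC and CE.
Rotations at C on the released spans (each span's end-slope, ×1/EI):
  span AC: point load 66 at a = 2.4: Pab(L + a)/(6LEI) = 192.2/EI
  relative rotation θ_0 = (192.2 + 0)/EI = 192.2/EI
A unit hogging moment at C produces rotation L₁/(3EI) + L₂/(3EI) = 6.583/EI.
Compatibility: M_C·(L₁+L₂)/(3EI) = θ_0, giving M_C = 29.19 kN·m (hogging).
Span AC, ΣM about A with M_C applied at C: R_C^{AC}·8 = 158.4 + 29.19, so R_C^{AC} = 23.45 kN and R_A = 66 − 23.45 = 42.55 kN.
Span CE, ΣM about E: R_C^{CE}·11.75 = 0 + 29.19, so R_C^{CE} = 2.485 kN and R_E = 0 − 2.485 = -2.485 kN.
R_C = 23.45 + 2.485 = 25.93 kN.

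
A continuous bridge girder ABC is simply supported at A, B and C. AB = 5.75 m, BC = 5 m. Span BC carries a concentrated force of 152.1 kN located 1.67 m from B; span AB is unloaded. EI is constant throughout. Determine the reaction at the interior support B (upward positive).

R_B = 125.8 kN

Insert a hinge at B; M_B is the redundant, and each span becomes simply supported.
End slopes at the hinge B, treating each span as simply supported:
  span BC: point load 152.1 at a = 1.67: Pab(L + b)/(6LEI) = 234.9/EI
  relative rotation θ_0 = (0 + 234.9)/EI = 234.9/EI
A unit hogging moment at B produces rotation L₁/(3EI) + L₂/(3EI) = 3.583/EI.
Compatibility: M_B·(L₁+L₂)/(3EI) = θ_0, giving M_B = 65.54 kN·m (hogging).
Span AB, ΣM about A with M_B applied at B: R_B^{AB}·5.75 = 0 + 65.54, so R_B^{AB} = 11.4 kN and R_A = 0 − 11.4 = -11.4 kN.
Span BC, ΣM about C: R_B^{BC}·5 = 506.5 + 65.54, so R_B^{BC} = 114.4 kN and R_C = 152.1 − 114.4 = 37.69 kN.
R_B = 11.4 + 114.4 = 125.8 kN.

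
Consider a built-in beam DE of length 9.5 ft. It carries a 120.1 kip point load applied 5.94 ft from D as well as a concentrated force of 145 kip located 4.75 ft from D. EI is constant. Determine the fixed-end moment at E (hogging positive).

M_E = 339.3 kip·ft

Release both end moments; the primary structure is a simply-supported span DE with redundants M_D and M_E.
End rotations of the released simple span under the applied load (×1/EI):
  at D: point load 120.1 at a = 5.94: Pab(L + b)/(6LEI) = 581.9/EI
  at E: point load 120.1 at a = 5.94: Pab(L + a)/(6LEI) = 687.9/EI
  at D: point load 145 at a = 4.75: Pab(L + b)/(6LEI) = 817.9/EI
  at E: point load 145 at a = 4.75: Pab(L + a)/(6LEI) = 817.9/EI
  θ_D0 = 1400/EI,  θ_E0 = 1506/EI
Flexibility coefficients: a unit moment at one end gives L/(3EI) there and L/(6EI) at the far end, so f₁₁ = f₂₂ = 3.167/EI and f₁₂ = f₂₁ = 1.583/EI.
Compatibility — zero rotation at each built-in end:
  3.167 M_D + 1.583 M_E = 1400
  1.583 M_D + 3.167 M_E = 1506
Solving the pair gives M_D = 272.4 kip·ft and M_E = 339.3 kip·ft (hogging).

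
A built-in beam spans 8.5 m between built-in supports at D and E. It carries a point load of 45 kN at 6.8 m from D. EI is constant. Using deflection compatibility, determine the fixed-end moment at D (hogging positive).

M_D = 12.24 kN·m

Take the two fixed-end moments M_D, M_E as redundants; the released structure is the simple span DE.
On the primary (simply-supported) span, the end slopes from the loading are:
  at D: point load 45 at a = 6.8: Pab(L + b)/(6LEI) = 104/EI
  at E: point load 45 at a = 6.8: Pab(L + a)/(6LEI) = 156.1/EI
  θ_D0 = 104/EI,  θ_E0 = 156.1/EI
Flexibility coefficients: a unit moment at one end gives L/(3EI) there and L/(6EI) at the far end, so f₁₁ = f₂₂ = 2.833/EI and f₁₂ = f₂₁ = 1.417/EI.
Compatibility — zero rotation at each built-in end:
  2.833 M_D + 1.417 M_E = 104
  1.417 M_D + 2.833 M_E = 156.1
Solving the pair gives M_D = 12.24 kN·m and M_E = 48.96 kN·m (hogging).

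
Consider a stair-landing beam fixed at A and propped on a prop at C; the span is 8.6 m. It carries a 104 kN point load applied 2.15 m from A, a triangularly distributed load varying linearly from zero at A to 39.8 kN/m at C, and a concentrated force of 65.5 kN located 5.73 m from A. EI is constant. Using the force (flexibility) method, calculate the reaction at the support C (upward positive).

R_C = 137 kN

Release the roller at C. Primary structure: cantilever fixed at A.
Downward deflection at the released point C due to the loads:
  point load 104 at a = 2.15: Pa²(3L − a)/(6EI) = 1895/EI
  triangular load, peak 39.8 at the free end: 11w₀L⁴/(120EI) = 19957/EI
  point load 65.5 at a = 5.73: Pa²(3L − a)/(6EI) = 7194/EI
  δ_0 = 29045/EI
Tip deflection under a unit load at C: L³/(3EI) = 212/EI.
Compatibility at C: δ_0 − R_C·δ_{CC} = 0, so R_C = 29045/212 = 137 kN.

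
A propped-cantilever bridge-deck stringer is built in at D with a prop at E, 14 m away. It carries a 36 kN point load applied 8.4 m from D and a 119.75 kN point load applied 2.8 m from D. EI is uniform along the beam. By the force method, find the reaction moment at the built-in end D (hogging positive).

M_D = 326.1 kN·m

Remove the prop at E; the released (primary) structure is a cantilever built in at D.
Free-end deflection of the primary structure under the applied loading (downward +):
  point load 36 at a = 8.4: Pa²(3L − a)/(6EI) = 14225/EI
  point load 119.75 at a = 2.8: Pa²(3L − a)/(6EI) = 6134/EI
  δ_0 = 20359/EI
Tip deflection under a unit load at E: L³/(3EI) = 914.7/EI.
Compatibility at E: δ_0 − R_E·δ_{EE} = 0, so R_E = 20359/914.7 = 22.26 kN.
Moment equilibrium about D: M_D = Σ(load moments about D) − R_E·L = 637.7 − 22.26×14 = 326.1 kN·m.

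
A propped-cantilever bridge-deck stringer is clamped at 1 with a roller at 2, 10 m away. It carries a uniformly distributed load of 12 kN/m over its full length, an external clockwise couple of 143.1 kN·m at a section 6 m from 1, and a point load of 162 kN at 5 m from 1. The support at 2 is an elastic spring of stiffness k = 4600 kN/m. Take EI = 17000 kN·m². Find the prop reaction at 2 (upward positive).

R_2 = 112.4 kN

Choose R_2 as the redundant. The primary structure is the cantilever fixed at 1.
Downward deflection at the released point 2 due to the loads:
  UDL 12: wL⁴/(8EI) = 15000/EI
  clockwise couple 143.1 at a = 6: M₀a(2L − a)/(2EI) = 6010/EI
  point load 162 at a = 5: Pa²(3L − a)/(6EI) = 16875/EI
  δ_0 = 37885/EI
Flexibility coefficient — unit upward force at 2: δ_{22} = L³/(3EI) = 333.3/EI.
With EI = 17000 kN·m²: δ_0 = 2.2285 m and δ_{22} = 0.019608 m/kN.
Compatibility — the spring shortens by R_2/k under the reaction it provides: δ_0 − R_2·δ_{22} = R_2/k. With 1/k = 0.000217 m/kN, R_2 = δ_0 / (δ_{22} + 1/k) = 2.2285 / (0.019608 + 0.000217) = 112.4 kN.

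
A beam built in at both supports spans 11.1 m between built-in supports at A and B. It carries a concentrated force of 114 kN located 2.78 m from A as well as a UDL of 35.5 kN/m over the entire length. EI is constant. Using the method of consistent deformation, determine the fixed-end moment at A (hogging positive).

M_A = 542.5 kN·m

Take the two fixed-end moments M_A, M_B as redundants; the released structure is the simple span AB.
On the primary (simply-supported) span, the end slopes from the loading are:
  at A: point load 114 at a = 2.78: Pab(L + b)/(6LEI) = 768.9/EI
  at B: point load 114 at a = 2.78: Pab(L + a)/(6LEI) = 549.5/EI
  at A: UDL 35.5: wL³/(24EI) = 2023/EI
  at B: UDL 35.5: wL³/(24EI) = 2023/EI
  θ_A0 = 2792/EI,  θ_B0 = 2572/EI
Flexibility coefficients: a unit moment at one end gives L/(3EI) there and L/(6EI) at the far end, so f₁₁ = f₂₂ = 3.7/EI and f₁₂ = f₂₁ = 1.85/EI.
Compatibility — zero rotation at each built-in end:
  3.7 M_A + 1.85 M_B = 2792
  1.85 M_A + 3.7 M_B = 2572
Solving the pair gives M_A = 542.5 kN·m and M_B = 424 kN·m (hogging).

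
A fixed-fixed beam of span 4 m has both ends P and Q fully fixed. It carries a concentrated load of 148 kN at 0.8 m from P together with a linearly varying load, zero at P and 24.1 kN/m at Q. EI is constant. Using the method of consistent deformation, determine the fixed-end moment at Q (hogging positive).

M_Q = 38.22 kN·m

Take the two fixed-end moments M_P, M_Q as redundants; the released structure is the simple span PQ.
End rotations of the released simple span under the applied load (×1/EI):
  at P: point load 148 at a = 0.8: Pab(L + b)/(6LEI) = 113.7/EI
  at Q: point load 148 at a = 0.8: Pab(L + a)/(6LEI) = 75.78/EI
  at P: triangular load, peak 24.1: 7w₀L³/(360EI) = 29.99/EI
  at Q: triangular load, peak 24.1: w₀L³/(45EI) = 34.28/EI
  θ_P0 = 143.7/EI,  θ_Q0 = 110.1/EI
Flexibility coefficients: a unit moment at one end gives L/(3EI) there and L/(6EI) at the far end, so f₁₁ = f₂₂ = 1.333/EI and f₁₂ = f₂₁ = 0.6667/EI.
Compatibility — zero rotation at each built-in end:
  1.333 M_P + 0.6667 M_Q = 143.7
  0.6667 M_P + 1.333 M_Q = 110.1
Solving the pair gives M_P = 88.63 kN·m and M_Q = 38.22 kN·m (hogging).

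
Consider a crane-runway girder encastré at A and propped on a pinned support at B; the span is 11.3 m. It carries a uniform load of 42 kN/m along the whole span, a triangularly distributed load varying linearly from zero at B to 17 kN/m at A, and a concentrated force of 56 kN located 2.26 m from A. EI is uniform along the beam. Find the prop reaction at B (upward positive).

Release the roller at B. Primary structure: cantilever fixed at A.
Deflection at B on the released cantilever, summing each load's contribution:
  UDL 42: wL⁴/(8EI) = 85600/EI
  triangular load, peak 17 at the fixed end: w₀L⁴/(30EI) = 9239/EI
  point load 56 at a = 2.26: Pa²(3L − a)/(6EI) = 1508/EI
  δ_0 = 96348/EI
Flexibility coefficient — unit upward force at B: δ_{BB} = L³/(3EI) = 481/EI.
Compatibility at B: δ_0 − R_B·δ_{BB} = 0, so R_B = 96348/481 = 200.3 kN.

R_B = 200.3 kN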